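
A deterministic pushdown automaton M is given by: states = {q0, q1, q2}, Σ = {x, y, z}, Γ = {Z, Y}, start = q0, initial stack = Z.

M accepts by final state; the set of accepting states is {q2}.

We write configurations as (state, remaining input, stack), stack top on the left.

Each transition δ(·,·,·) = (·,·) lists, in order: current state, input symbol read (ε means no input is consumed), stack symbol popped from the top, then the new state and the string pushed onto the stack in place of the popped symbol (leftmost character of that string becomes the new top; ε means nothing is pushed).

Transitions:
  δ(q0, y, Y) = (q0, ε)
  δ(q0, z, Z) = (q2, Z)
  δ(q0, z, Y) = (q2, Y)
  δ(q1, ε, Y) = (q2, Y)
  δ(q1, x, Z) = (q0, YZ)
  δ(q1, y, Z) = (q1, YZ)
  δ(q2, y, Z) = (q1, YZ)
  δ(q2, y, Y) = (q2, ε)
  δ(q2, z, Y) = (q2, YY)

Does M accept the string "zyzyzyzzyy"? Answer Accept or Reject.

Accept

(q0, zyzyzyzzyy, Z)
  read z, top Z: go to q2, push Z → (q2, yzyzyzzyy, Z)
  read y, top Z: go to q1, push YZ → (q1, zyzyzzyy, YZ)
  ε-move, top Y: go to q2, push Y → (q2, zyzyzzyy, YZ)
  read z, top Y: go to q2, push YY → (q2, yzyzzyy, YYZ)
  read y, top Y: go to q2, push ε → (q2, zyzzyy, YZ)
  read z, top Y: go to q2, push YY → (q2, yzzyy, YYZ)
  read y, top Y: go to q2, push ε → (q2, zzyy, YZ)
  read z, top Y: go to q2, push YY → (q2, zyy, YYZ)
  read z, top Y: go to q2, push YY → (q2, yy, YYYZ)
  read y, top Y: go to q2, push ε → (q2, y, YYZ)
  read y, top Y: go to q2, push ε → (q2, ε, YZ)
All input consumed; state q2 ∈ F.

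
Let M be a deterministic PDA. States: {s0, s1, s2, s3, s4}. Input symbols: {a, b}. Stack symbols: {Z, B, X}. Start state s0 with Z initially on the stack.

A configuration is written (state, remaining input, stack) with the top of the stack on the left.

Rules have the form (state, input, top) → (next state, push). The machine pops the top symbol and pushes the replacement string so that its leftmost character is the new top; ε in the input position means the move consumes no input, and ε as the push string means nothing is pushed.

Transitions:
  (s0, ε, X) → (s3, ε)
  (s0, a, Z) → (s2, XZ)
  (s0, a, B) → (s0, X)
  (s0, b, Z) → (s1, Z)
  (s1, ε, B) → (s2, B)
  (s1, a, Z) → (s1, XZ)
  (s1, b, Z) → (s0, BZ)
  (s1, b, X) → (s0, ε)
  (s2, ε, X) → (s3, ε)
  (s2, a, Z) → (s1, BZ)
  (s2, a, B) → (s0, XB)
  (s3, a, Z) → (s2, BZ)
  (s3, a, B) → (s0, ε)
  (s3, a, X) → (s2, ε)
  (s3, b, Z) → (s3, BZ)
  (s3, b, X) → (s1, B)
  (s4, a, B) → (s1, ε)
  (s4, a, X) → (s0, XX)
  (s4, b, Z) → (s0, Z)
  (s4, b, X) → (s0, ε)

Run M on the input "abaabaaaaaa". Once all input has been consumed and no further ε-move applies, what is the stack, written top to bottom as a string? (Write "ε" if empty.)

(s0, abaabaaaaaa, Z)
  read a, top Z: go to s2, push XZ → (s2, baabaaaaaa, XZ)
  ε-move, top X: go to s3, push ε → (s3, baabaaaaaa, Z)
  read b, top Z: go to s3, push BZ → (s3, aabaaaaaa, BZ)
  read a, top B: go to s0, push ε → (s0, abaaaaaa, Z)
  read a, top Z: go to s2, push XZ → (s2, baaaaaa, XZ)
  ε-move, top X: go to s3, push ε → (s3, baaaaaa, Z)
  read b, top Z: go to s3, push BZ → (s3, aaaaaa, BZ)
  read a, top B: go to s0, push ε → (s0, aaaaa, Z)
  read a, top Z: go to s2, push XZ → (s2, aaaa, XZ)
  ε-move, top X: go to s3, push ε → (s3, aaaa, Z)
  read a, top Z: go to s2, push BZ → (s2, aaa, BZ)
  read a, top B: go to s0, push XB → (s0, aa, XBZ)
  ε-move, top X: go to s3, push ε → (s3, aa, BZ)
  read a, top B: go to s0, push ε → (s0, a, Z)
  read a, top Z: go to s2, push XZ → (s2, ε, XZ)
  ε-move, top X: go to s3, push ε → (s3, ε, Z)
All input consumed in state s3 with stack Z.

Z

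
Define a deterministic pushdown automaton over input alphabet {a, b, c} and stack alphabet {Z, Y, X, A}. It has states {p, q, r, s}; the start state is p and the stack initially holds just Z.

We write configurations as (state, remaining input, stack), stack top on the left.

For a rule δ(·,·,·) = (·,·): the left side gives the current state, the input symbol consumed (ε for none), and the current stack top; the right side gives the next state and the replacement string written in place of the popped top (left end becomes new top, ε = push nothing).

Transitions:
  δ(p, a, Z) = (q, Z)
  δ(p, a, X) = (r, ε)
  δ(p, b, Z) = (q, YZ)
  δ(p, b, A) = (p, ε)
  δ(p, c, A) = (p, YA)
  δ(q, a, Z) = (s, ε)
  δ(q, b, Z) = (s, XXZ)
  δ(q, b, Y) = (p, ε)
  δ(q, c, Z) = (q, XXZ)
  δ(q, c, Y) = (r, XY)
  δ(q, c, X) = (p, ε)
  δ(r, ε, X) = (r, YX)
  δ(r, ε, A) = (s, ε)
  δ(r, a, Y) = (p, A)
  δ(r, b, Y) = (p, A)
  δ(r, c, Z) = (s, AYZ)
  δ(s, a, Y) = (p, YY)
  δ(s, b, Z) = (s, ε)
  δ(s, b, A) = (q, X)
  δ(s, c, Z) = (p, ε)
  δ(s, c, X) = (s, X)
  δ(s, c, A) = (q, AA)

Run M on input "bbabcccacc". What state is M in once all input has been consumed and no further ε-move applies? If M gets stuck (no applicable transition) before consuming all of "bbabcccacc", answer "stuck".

stuck

(p, bbabcccacc, Z)
  read b, top Z: go to q, push YZ → (q, babcccacc, YZ)
  read b, top Y: go to p, push ε → (p, abcccacc, Z)
  read a, top Z: go to q, push Z → (q, bcccacc, Z)
  read b, top Z: go to s, push XXZ → (s, cccacc, XXZ)
  read c, top X: go to s, push X → (s, ccacc, XXZ)
  read c, top X: go to s, push X → (s, cacc, XXZ)
  read c, top X: go to s, push X → (s, acc, XXZ)
No transition for (s, a, top X); M blocks with input acc remaining.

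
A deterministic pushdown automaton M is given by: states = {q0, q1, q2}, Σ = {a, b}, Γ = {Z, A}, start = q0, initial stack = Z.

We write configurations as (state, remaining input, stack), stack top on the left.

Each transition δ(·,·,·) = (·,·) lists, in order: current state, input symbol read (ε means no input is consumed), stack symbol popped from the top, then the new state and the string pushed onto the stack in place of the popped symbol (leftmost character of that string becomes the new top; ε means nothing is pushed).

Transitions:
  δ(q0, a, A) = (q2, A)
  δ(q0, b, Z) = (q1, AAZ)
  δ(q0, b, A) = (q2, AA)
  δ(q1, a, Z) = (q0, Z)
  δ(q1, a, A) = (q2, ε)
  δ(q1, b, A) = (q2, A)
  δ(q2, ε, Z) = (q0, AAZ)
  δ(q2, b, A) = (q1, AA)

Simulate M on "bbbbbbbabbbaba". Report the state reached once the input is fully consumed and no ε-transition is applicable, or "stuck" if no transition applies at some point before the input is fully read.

(q0, bbbbbbbabbbaba, Z) ⊢ (q1, bbbbbbabbbaba, AAZ) ⊢ (q2, bbbbbabbbaba, AAZ) ⊢ (q1, bbbbabbbaba, AAAZ) ⊢ (q2, bbbabbbaba, AAAZ) ⊢ (q1, bbabbbaba, AAAAZ) ⊢ (q2, babbbaba, AAAAZ) ⊢ (q1, abbbaba, AAAAAZ) ⊢ (q2, bbbaba, AAAAZ) ⊢ (q1, bbaba, AAAAAZ) ⊢ (q2, baba, AAAAAZ) ⊢ (q1, aba, AAAAAAZ) ⊢ (q2, ba, AAAAAZ) ⊢ (q1, a, AAAAAAZ) ⊢ (q2, ε, AAAAAZ)
All input consumed; M is in state q2.

q2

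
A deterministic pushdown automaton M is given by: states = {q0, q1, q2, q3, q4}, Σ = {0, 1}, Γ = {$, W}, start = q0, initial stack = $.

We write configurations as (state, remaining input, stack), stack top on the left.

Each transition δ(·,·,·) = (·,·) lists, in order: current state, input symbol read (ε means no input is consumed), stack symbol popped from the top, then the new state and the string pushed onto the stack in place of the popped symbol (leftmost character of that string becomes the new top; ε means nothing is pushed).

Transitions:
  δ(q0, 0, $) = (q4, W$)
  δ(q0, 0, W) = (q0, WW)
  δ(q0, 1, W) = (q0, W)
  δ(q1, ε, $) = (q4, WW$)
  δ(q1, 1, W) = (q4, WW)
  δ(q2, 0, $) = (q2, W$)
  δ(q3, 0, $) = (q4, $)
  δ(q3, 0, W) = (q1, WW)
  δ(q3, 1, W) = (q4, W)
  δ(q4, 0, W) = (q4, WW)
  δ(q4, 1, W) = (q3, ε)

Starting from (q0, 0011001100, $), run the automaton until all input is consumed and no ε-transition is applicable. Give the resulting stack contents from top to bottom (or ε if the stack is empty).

(q0, 0011001100, $) ⊢ (q4, 011001100, W$) ⊢ (q4, 11001100, WW$) ⊢ (q3, 1001100, W$) ⊢ (q4, 001100, W$) ⊢ (q4, 01100, WW$) ⊢ (q4, 1100, WWW$) ⊢ (q3, 100, WW$) ⊢ (q4, 00, WW$) ⊢ (q4, 0, WWW$) ⊢ (q4, ε, WWWW$)
All input consumed in state q4 with stack WWWW$.

WWWW$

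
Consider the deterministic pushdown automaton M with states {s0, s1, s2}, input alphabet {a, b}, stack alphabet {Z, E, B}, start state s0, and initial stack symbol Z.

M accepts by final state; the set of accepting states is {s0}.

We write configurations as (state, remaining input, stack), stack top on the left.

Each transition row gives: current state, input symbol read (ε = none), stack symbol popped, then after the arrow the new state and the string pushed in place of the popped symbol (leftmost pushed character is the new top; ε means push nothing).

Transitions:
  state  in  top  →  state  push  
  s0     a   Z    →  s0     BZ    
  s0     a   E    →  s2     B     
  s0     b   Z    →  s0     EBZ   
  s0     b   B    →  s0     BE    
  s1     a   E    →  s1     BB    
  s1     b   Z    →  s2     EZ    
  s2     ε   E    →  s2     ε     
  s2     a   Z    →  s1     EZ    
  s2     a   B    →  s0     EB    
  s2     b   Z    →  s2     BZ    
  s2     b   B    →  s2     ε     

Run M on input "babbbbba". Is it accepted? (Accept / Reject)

(s0, babbbbba, Z)
  read b, top Z: go to s0, push EBZ → (s0, abbbbba, EBZ)
  read a, top E: go to s2, push B → (s2, bbbbba, BBZ)
  read b, top B: go to s2, push ε → (s2, bbbba, BZ)
  read b, top B: go to s2, push ε → (s2, bbba, Z)
  read b, top Z: go to s2, push BZ → (s2, bba, BZ)
  read b, top B: go to s2, push ε → (s2, ba, Z)
  read b, top Z: go to s2, push BZ → (s2, a, BZ)
  read a, top B: go to s0, push EB → (s0, ε, EBZ)
All input consumed; state s0 ∈ F.

Accept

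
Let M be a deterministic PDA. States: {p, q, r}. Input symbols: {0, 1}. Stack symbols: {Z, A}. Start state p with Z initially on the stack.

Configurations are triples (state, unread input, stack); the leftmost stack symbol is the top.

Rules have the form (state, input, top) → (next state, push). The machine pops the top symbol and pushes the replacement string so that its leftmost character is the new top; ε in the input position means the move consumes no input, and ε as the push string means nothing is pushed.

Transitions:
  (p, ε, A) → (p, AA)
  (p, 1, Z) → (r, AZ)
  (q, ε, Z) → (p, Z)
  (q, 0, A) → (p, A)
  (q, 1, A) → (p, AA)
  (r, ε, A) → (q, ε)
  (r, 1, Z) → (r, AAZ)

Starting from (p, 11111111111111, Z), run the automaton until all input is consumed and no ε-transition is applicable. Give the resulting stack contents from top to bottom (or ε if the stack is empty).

Z

(p, 11111111111111, Z)
  read 1, top Z: go to r, push AZ → (r, 1111111111111, AZ)
  ε-move, top A: go to q, push ε → (q, 1111111111111, Z)
  ε-move, top Z: go to p, push Z → (p, 1111111111111, Z)
  read 1, top Z: go to r, push AZ → (r, 111111111111, AZ)
  ε-move, top A: go to q, push ε → (q, 111111111111, Z)
  ε-move, top Z: go to p, push Z → (p, 111111111111, Z)
  read 1, top Z: go to r, push AZ → (r, 11111111111, AZ)
  ε-move, top A: go to q, push ε → (q, 11111111111, Z)
  ε-move, top Z: go to p, push Z → (p, 11111111111, Z)
  read 1, top Z: go to r, push AZ → (r, 1111111111, AZ)
  ε-move, top A: go to q, push ε → (q, 1111111111, Z)
  ε-move, top Z: go to p, push Z → (p, 1111111111, Z)
  read 1, top Z: go to r, push AZ → (r, 111111111, AZ)
  ε-move, top A: go to q, push ε → (q, 111111111, Z)
  ε-move, top Z: go to p, push Z → (p, 111111111, Z)
  read 1, top Z: go to r, push AZ → (r, 11111111, AZ)
  ε-move, top A: go to q, push ε → (q, 11111111, Z)
  ε-move, top Z: go to p, push Z → (p, 11111111, Z)
  read 1, top Z: go to r, push AZ → (r, 1111111, AZ)
  ε-move, top A: go to q, push ε → (q, 1111111, Z)
  ε-move, top Z: go to p, push Z → (p, 1111111, Z)
  read 1, top Z: go to r, push AZ → (r, 111111, AZ)
  ε-move, top A: go to q, push ε → (q, 111111, Z)
  ε-move, top Z: go to p, push Z → (p, 111111, Z)
  read 1, top Z: go to r, push AZ → (r, 11111, AZ)
  ε-move, top A: go to q, push ε → (q, 11111, Z)
  ε-move, top Z: go to p, push Z → (p, 11111, Z)
  read 1, top Z: go to r, push AZ → (r, 1111, AZ)
  ε-move, top A: go to q, push ε → (q, 1111, Z)
  ε-move, top Z: go to p, push Z → (p, 1111, Z)
  read 1, top Z: go to r, push AZ → (r, 111, AZ)
  ε-move, top A: go to q, push ε → (q, 111, Z)
  ε-move, top Z: go to p, push Z → (p, 111, Z)
  read 1, top Z: go to r, push AZ → (r, 11, AZ)
  ε-move, top A: go to q, push ε → (q, 11, Z)
  ε-move, top Z: go to p, push Z → (p, 11, Z)
  read 1, top Z: go to r, push AZ → (r, 1, AZ)
  ε-move, top A: go to q, push ε → (q, 1, Z)
  ε-move, top Z: go to p, push Z → (p, 1, Z)
  read 1, top Z: go to r, push AZ → (r, ε, AZ)
  ε-move, top A: go to q, push ε → (q, ε, Z)
  ε-move, top Z: go to p, push Z → (p, ε, Z)
All input consumed in state p with stack Z.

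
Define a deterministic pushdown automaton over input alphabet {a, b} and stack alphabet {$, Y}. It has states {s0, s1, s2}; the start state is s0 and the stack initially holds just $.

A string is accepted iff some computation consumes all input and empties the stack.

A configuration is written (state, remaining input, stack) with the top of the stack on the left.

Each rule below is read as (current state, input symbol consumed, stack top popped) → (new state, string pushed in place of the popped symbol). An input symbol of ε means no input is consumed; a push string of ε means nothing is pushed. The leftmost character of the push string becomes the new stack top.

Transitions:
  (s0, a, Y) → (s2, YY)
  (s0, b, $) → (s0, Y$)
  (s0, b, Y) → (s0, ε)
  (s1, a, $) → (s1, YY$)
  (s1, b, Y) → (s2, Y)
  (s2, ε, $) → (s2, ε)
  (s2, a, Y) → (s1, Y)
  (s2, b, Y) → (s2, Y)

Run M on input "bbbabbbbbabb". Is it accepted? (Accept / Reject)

Reject

(s0, bbbabbbbbabb, $)
  read b, top $: go to s0, push Y$ → (s0, bbabbbbbabb, Y$)
  read b, top Y: go to s0, push ε → (s0, babbbbbabb, $)
  read b, top $: go to s0, push Y$ → (s0, abbbbbabb, Y$)
  read a, top Y: go to s2, push YY → (s2, bbbbbabb, YY$)
  read b, top Y: go to s2, push Y → (s2, bbbbabb, YY$)
  read b, top Y: go to s2, push Y → (s2, bbbabb, YY$)
  read b, top Y: go to s2, push Y → (s2, bbabb, YY$)
  read b, top Y: go to s2, push Y → (s2, babb, YY$)
  read b, top Y: go to s2, push Y → (s2, abb, YY$)
  read a, top Y: go to s1, push Y → (s1, bb, YY$)
  read b, top Y: go to s2, push Y → (s2, b, YY$)
  read b, top Y: go to s2, push Y → (s2, ε, YY$)
All input consumed; stack is YY$, not empty, and no further ε-move applies.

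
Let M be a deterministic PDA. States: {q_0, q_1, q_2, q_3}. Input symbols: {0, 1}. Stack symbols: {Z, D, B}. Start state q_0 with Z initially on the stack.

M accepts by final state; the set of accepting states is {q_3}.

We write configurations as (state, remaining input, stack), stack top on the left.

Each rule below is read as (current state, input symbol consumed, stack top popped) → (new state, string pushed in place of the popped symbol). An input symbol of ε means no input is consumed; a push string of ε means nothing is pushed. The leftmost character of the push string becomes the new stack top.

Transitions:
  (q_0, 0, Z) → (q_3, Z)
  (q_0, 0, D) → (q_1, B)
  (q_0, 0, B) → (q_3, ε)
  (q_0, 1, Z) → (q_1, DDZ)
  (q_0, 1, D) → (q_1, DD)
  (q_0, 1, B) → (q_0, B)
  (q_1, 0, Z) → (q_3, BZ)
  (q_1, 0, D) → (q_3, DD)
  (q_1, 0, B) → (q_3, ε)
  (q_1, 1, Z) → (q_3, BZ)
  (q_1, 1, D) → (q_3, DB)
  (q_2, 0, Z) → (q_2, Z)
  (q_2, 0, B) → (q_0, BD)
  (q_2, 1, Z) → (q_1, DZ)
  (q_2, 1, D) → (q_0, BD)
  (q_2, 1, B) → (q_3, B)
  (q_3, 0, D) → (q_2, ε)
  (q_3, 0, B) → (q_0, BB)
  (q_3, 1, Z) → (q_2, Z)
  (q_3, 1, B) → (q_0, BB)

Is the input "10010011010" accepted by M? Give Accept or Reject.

(q_0, 10010011010, Z) ⊢ (q_1, 0010011010, DDZ) ⊢ (q_3, 010011010, DDDZ) ⊢ (q_2, 10011010, DDZ) ⊢ (q_0, 0011010, BDDZ) ⊢ (q_3, 011010, DDZ) ⊢ (q_2, 11010, DZ) ⊢ (q_0, 1010, BDZ) ⊢ (q_0, 010, BDZ) ⊢ (q_3, 10, DZ)
No transition applies at (q_3, 10, DZ); input not fully consumed.

Reject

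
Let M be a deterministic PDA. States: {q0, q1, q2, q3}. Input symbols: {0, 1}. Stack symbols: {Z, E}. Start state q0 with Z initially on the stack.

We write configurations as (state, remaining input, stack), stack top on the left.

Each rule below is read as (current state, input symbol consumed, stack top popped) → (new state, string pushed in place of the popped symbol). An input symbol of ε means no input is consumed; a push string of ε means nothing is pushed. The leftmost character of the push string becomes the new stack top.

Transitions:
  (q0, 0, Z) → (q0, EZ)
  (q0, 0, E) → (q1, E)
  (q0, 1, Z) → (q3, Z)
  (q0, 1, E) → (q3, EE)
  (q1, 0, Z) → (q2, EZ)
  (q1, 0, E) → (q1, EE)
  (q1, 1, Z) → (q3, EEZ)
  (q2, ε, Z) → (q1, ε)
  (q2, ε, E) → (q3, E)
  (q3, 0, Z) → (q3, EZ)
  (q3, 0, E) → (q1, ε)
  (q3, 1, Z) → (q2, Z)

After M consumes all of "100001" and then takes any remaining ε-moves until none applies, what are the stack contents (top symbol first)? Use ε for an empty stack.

EEZ

(q0, 100001, Z) ⊢ (q3, 00001, Z) ⊢ (q3, 0001, EZ) ⊢ (q1, 001, Z) ⊢ (q2, 01, EZ) ⊢ (q3, 01, EZ) ⊢ (q1, 1, Z) ⊢ (q3, ε, EEZ)
All input consumed in state q3 with stack EEZ.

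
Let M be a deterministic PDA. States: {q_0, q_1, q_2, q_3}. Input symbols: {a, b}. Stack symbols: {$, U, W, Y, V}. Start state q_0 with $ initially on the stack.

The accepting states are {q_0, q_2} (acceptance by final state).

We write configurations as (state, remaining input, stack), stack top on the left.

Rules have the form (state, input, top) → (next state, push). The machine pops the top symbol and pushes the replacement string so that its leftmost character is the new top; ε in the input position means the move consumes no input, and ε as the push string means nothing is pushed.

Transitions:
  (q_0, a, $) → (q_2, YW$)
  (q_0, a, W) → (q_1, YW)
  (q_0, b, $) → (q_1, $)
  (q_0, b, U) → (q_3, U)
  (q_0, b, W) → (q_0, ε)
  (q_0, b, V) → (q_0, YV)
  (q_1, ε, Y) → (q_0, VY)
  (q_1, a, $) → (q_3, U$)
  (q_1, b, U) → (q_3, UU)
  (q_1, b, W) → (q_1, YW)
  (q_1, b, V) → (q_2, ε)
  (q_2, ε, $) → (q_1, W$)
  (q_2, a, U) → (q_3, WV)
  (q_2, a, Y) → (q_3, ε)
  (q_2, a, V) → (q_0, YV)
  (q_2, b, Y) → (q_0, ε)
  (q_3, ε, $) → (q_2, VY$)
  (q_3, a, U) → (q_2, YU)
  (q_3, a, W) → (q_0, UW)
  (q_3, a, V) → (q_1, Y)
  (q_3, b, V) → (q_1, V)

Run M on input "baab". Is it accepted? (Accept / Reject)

(q_0, baab, $)
  read b, top $: go to q_1, push $ → (q_1, aab, $)
  read a, top $: go to q_3, push U$ → (q_3, ab, U$)
  read a, top U: go to q_2, push YU → (q_2, b, YU$)
  read b, top Y: go to q_0, push ε → (q_0, ε, U$)
All input consumed; state q_0 ∈ F.

Accept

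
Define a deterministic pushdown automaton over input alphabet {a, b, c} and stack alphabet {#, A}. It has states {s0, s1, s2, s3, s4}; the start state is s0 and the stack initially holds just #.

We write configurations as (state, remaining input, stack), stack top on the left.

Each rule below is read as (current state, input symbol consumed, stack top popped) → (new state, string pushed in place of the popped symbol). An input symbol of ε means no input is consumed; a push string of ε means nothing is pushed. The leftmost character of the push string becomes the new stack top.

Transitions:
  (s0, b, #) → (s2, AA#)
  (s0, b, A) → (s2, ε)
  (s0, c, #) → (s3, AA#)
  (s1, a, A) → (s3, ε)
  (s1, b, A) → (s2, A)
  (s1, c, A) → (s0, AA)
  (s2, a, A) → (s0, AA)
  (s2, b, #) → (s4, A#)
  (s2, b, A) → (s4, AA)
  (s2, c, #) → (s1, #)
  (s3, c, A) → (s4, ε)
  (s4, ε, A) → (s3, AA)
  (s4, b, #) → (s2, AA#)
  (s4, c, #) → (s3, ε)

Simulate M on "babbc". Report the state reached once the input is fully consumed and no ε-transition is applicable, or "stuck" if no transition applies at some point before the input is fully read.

s3

(s0, babbc, #)
  read b, top #: go to s2, push AA# → (s2, abbc, AA#)
  read a, top A: go to s0, push AA → (s0, bbc, AAA#)
  read b, top A: go to s2, push ε → (s2, bc, AA#)
  read b, top A: go to s4, push AA → (s4, c, AAA#)
  ε-move, top A: go to s3, push AA → (s3, c, AAAA#)
  read c, top A: go to s4, push ε → (s4, ε, AAA#)
  ε-move, top A: go to s3, push AA → (s3, ε, AAAA#)
All input consumed; M is in state s3.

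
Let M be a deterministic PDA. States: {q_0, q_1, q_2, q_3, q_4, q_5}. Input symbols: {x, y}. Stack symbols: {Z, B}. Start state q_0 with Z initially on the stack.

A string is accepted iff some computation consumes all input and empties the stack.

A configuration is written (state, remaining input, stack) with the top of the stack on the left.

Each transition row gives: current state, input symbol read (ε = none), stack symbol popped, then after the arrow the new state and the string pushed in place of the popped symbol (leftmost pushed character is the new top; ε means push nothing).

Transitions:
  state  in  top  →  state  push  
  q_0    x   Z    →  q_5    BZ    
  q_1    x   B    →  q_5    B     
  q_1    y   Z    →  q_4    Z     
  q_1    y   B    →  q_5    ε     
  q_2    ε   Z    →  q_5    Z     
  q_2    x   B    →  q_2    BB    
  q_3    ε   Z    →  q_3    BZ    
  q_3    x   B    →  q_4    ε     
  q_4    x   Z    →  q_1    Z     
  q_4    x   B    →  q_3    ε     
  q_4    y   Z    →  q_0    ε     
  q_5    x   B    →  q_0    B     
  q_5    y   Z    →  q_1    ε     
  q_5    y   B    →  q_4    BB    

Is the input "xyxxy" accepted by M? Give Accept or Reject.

(q_0, xyxxy, Z) ⊢ (q_5, yxxy, BZ) ⊢ (q_4, xxy, BBZ) ⊢ (q_3, xy, BZ) ⊢ (q_4, y, Z) ⊢ (q_0, ε, ε)
All input consumed and the stack is empty.

Accept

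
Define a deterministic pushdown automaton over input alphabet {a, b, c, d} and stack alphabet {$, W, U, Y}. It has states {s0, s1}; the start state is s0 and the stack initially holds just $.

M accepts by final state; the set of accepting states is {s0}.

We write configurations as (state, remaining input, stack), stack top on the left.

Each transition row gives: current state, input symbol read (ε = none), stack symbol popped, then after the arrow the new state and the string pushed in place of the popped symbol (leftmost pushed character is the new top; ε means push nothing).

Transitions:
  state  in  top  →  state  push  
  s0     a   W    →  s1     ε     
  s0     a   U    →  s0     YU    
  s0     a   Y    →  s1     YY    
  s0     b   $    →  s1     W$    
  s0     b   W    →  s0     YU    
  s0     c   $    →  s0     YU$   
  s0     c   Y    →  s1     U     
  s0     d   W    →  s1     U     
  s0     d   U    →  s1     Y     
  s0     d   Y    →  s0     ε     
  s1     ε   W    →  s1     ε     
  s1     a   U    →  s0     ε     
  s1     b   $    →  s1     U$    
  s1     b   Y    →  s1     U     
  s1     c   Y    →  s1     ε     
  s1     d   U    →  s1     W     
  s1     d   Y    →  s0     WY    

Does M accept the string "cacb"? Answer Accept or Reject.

(s0, cacb, $) ⊢ (s0, acb, YU$) ⊢ (s1, cb, YYU$) ⊢ (s1, b, YU$) ⊢ (s1, ε, UU$)
All input consumed; state s1 ∉ F and no further ε-move applies.

Reject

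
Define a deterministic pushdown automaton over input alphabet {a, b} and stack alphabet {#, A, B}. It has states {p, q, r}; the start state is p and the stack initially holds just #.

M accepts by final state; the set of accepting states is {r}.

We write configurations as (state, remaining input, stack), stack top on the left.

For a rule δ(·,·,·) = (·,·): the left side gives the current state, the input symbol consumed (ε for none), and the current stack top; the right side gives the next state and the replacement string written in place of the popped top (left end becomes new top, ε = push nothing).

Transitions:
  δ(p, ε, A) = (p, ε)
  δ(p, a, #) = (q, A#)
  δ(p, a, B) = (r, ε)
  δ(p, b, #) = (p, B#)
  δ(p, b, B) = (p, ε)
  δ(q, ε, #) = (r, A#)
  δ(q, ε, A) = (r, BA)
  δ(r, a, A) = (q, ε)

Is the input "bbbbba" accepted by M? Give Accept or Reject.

(p, bbbbba, #)
  read b, top #: go to p, push B# → (p, bbbba, B#)
  read b, top B: go to p, push ε → (p, bbba, #)
  read b, top #: go to p, push B# → (p, bba, B#)
  read b, top B: go to p, push ε → (p, ba, #)
  read b, top #: go to p, push B# → (p, a, B#)
  read a, top B: go to r, push ε → (r, ε, #)
All input consumed; state r ∈ F.

Accept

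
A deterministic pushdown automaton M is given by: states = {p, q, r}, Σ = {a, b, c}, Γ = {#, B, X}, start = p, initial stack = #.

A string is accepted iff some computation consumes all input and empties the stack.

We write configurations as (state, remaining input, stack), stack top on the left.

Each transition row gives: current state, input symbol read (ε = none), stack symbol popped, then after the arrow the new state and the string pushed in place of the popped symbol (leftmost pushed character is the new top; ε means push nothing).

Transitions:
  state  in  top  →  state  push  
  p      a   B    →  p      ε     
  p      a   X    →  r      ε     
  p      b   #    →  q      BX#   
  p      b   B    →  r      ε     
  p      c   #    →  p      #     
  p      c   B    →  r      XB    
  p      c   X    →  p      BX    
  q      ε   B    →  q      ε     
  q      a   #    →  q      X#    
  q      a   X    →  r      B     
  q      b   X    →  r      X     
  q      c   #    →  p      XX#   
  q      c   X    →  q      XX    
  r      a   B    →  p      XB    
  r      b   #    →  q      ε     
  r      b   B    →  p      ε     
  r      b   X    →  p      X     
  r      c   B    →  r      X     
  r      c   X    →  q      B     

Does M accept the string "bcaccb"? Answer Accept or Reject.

(p, bcaccb, #)
  read b, top #: go to q, push BX# → (q, caccb, BX#)
  ε-move, top B: go to q, push ε → (q, caccb, X#)
  read c, top X: go to q, push XX → (q, accb, XX#)
  read a, top X: go to r, push B → (r, ccb, BX#)
  read c, top B: go to r, push X → (r, cb, XX#)
  read c, top X: go to q, push B → (q, b, BX#)
  ε-move, top B: go to q, push ε → (q, b, X#)
  read b, top X: go to r, push X → (r, ε, X#)
All input consumed; stack is X#, not empty, and no further ε-move applies.

Reject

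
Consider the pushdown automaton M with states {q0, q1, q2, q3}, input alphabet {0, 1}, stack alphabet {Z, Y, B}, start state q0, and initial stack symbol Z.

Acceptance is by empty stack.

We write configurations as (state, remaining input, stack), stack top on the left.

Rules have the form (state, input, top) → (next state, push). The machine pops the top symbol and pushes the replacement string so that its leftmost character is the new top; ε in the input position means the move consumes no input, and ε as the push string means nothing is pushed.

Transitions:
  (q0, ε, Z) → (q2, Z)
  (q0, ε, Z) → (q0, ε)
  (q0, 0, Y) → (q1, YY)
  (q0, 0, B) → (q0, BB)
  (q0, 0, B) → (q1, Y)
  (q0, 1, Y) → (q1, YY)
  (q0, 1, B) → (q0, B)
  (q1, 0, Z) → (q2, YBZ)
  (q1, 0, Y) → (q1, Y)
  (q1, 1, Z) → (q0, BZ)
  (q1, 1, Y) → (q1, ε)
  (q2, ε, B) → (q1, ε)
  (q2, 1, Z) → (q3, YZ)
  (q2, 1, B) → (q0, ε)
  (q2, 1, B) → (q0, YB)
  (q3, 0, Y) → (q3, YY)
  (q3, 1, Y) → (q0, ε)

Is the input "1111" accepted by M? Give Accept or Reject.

One accepting computation: (q0, 1111, Z) ⊢ (q2, 1111, Z) ⊢ (q3, 111, YZ) ⊢ (q0, 11, Z) ⊢ (q2, 11, Z) ⊢ (q3, 1, YZ) ⊢ (q0, ε, Z) ⊢ (q0, ε, ε)
All input consumed and the stack is empty.

Accept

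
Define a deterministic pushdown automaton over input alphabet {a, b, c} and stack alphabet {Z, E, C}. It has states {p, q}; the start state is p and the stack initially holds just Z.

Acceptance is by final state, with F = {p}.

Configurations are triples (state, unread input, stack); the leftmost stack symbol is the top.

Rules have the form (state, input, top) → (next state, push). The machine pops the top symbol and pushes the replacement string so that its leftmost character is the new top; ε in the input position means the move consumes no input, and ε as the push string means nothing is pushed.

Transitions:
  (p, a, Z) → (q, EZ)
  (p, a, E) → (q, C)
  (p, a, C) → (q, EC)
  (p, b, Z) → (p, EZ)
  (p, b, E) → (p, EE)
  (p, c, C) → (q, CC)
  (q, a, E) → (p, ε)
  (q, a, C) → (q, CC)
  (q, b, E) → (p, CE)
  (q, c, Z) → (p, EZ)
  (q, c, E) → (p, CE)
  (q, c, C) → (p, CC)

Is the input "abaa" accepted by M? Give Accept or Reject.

(p, abaa, Z)
  read a, top Z: go to q, push EZ → (q, baa, EZ)
  read b, top E: go to p, push CE → (p, aa, CEZ)
  read a, top C: go to q, push EC → (q, a, ECEZ)
  read a, top E: go to p, push ε → (p, ε, CEZ)
All input consumed; state p ∈ F.

Accept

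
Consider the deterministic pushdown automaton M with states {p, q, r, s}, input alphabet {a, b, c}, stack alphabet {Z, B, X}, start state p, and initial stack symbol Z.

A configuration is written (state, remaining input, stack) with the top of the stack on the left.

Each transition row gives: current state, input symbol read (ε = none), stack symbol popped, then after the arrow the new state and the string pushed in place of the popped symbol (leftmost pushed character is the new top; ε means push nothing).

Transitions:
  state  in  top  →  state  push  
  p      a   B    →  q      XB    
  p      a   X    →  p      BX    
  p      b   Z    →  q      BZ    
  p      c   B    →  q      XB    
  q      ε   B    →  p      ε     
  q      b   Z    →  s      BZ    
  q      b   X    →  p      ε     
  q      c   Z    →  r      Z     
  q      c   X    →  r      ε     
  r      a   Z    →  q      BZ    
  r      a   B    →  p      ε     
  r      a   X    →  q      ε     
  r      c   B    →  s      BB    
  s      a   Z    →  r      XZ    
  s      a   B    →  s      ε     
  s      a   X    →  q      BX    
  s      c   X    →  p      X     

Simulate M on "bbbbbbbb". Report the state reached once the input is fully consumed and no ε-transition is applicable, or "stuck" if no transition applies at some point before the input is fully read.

(p, bbbbbbbb, Z)
  read b, top Z: go to q, push BZ → (q, bbbbbbb, BZ)
  ε-move, top B: go to p, push ε → (p, bbbbbbb, Z)
  read b, top Z: go to q, push BZ → (q, bbbbbb, BZ)
  ε-move, top B: go to p, push ε → (p, bbbbbb, Z)
  read b, top Z: go to q, push BZ → (q, bbbbb, BZ)
  ε-move, top B: go to p, push ε → (p, bbbbb, Z)
  read b, top Z: go to q, push BZ → (q, bbbb, BZ)
  ε-move, top B: go to p, push ε → (p, bbbb, Z)
  read b, top Z: go to q, push BZ → (q, bbb, BZ)
  ε-move, top B: go to p, push ε → (p, bbb, Z)
  read b, top Z: go to q, push BZ → (q, bb, BZ)
  ε-move, top B: go to p, push ε → (p, bb, Z)
  read b, top Z: go to q, push BZ → (q, b, BZ)
  ε-move, top B: go to p, push ε → (p, b, Z)
  read b, top Z: go to q, push BZ → (q, ε, BZ)
  ε-move, top B: go to p, push ε → (p, ε, Z)
All input consumed; M is in state p.

p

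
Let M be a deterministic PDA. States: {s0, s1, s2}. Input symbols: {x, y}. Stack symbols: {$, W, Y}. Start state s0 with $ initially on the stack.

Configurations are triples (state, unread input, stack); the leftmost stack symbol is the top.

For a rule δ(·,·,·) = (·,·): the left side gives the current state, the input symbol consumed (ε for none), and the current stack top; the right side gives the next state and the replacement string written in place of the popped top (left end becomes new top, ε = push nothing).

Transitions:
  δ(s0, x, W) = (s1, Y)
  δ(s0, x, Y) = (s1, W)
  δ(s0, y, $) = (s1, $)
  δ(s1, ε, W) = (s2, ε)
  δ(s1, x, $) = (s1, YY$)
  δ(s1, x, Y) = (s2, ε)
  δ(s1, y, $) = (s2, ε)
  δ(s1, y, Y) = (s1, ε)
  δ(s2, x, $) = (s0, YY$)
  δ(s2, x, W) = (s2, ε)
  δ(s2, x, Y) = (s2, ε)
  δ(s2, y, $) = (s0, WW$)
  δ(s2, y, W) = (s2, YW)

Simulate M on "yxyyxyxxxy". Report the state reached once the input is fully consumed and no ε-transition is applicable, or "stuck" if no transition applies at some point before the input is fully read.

(s0, yxyyxyxxxy, $)
  read y, top $: go to s1, push $ → (s1, xyyxyxxxy, $)
  read x, top $: go to s1, push YY$ → (s1, yyxyxxxy, YY$)
  read y, top Y: go to s1, push ε → (s1, yxyxxxy, Y$)
  read y, top Y: go to s1, push ε → (s1, xyxxxy, $)
  read x, top $: go to s1, push YY$ → (s1, yxxxy, YY$)
  read y, top Y: go to s1, push ε → (s1, xxxy, Y$)
  read x, top Y: go to s2, push ε → (s2, xxy, $)
  read x, top $: go to s0, push YY$ → (s0, xy, YY$)
  read x, top Y: go to s1, push W → (s1, y, WY$)
  ε-move, top W: go to s2, push ε → (s2, y, Y$)
No transition for (s2, y, top Y); M blocks with input y remaining.

stuck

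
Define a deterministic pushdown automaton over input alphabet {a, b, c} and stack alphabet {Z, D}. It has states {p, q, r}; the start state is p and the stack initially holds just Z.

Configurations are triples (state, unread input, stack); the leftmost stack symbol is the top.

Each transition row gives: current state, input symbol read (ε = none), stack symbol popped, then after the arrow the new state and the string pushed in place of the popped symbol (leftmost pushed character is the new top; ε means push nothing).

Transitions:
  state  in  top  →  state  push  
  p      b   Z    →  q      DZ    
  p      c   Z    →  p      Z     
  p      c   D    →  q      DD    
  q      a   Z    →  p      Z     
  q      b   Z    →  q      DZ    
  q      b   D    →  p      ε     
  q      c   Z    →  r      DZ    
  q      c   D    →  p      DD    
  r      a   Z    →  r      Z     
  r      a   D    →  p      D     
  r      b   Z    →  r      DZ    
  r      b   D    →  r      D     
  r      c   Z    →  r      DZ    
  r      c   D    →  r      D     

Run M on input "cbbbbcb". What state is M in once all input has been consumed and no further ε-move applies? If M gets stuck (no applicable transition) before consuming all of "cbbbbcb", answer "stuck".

q

(p, cbbbbcb, Z) ⊢ (p, bbbbcb, Z) ⊢ (q, bbbcb, DZ) ⊢ (p, bbcb, Z) ⊢ (q, bcb, DZ) ⊢ (p, cb, Z) ⊢ (p, b, Z) ⊢ (q, ε, DZ)
All input consumed; M is in state q.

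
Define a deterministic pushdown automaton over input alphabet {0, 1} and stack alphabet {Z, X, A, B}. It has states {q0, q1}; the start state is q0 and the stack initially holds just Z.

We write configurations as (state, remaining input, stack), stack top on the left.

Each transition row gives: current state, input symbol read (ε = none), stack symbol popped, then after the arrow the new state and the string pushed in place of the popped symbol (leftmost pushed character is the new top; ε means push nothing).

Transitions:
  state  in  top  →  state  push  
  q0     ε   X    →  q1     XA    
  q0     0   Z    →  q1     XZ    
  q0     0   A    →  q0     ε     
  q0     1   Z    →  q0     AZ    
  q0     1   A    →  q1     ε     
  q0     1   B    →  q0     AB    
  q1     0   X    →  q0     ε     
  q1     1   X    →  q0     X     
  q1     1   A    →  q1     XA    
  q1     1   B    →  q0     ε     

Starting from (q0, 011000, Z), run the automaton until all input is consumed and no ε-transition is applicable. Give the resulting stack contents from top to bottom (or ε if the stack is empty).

(q0, 011000, Z)
  read 0, top Z: go to q1, push XZ → (q1, 11000, XZ)
  read 1, top X: go to q0, push X → (q0, 1000, XZ)
  ε-move, top X: go to q1, push XA → (q1, 1000, XAZ)
  read 1, top X: go to q0, push X → (q0, 000, XAZ)
  ε-move, top X: go to q1, push XA → (q1, 000, XAAZ)
  read 0, top X: go to q0, push ε → (q0, 00, AAZ)
  read 0, top A: go to q0, push ε → (q0, 0, AZ)
  read 0, top A: go to q0, push ε → (q0, ε, Z)
All input consumed in state q0 with stack Z.

Z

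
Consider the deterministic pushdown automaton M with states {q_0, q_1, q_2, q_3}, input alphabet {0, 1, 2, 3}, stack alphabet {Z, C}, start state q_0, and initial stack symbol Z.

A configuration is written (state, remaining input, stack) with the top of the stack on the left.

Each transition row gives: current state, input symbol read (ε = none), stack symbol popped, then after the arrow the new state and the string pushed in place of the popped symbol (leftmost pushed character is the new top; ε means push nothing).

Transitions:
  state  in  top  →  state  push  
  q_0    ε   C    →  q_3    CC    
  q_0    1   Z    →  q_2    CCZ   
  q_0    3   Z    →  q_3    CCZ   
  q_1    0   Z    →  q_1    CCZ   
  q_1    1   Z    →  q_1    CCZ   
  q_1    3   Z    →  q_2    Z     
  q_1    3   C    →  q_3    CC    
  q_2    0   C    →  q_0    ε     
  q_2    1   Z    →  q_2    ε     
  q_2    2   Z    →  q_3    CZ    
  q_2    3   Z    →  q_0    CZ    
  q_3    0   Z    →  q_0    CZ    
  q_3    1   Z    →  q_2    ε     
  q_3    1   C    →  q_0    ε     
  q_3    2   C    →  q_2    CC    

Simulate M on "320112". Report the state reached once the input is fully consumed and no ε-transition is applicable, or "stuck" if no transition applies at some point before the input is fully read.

(q_0, 320112, Z)
  read 3, top Z: go to q_3, push CCZ → (q_3, 20112, CCZ)
  read 2, top C: go to q_2, push CC → (q_2, 0112, CCCZ)
  read 0, top C: go to q_0, push ε → (q_0, 112, CCZ)
  ε-move, top C: go to q_3, push CC → (q_3, 112, CCCZ)
  read 1, top C: go to q_0, push ε → (q_0, 12, CCZ)
  ε-move, top C: go to q_3, push CC → (q_3, 12, CCCZ)
  read 1, top C: go to q_0, push ε → (q_0, 2, CCZ)
  ε-move, top C: go to q_3, push CC → (q_3, 2, CCCZ)
  read 2, top C: go to q_2, push CC → (q_2, ε, CCCCZ)
All input consumed; M is in state q_2.

q_2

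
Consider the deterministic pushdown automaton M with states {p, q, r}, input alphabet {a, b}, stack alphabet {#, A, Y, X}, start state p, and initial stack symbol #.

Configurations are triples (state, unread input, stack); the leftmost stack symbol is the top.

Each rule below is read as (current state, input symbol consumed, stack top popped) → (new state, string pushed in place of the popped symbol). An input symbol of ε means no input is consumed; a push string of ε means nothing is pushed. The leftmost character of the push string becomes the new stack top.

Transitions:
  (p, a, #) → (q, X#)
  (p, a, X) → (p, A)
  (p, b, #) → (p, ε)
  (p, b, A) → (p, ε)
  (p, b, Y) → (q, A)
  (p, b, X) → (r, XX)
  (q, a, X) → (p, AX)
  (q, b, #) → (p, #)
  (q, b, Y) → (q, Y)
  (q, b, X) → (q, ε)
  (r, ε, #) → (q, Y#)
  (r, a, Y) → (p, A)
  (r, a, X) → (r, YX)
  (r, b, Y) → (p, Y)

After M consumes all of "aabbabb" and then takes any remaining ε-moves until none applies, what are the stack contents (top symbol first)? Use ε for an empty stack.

AXX#

(p, aabbabb, #)
  read a, top #: go to q, push X# → (q, abbabb, X#)
  read a, top X: go to p, push AX → (p, bbabb, AX#)
  read b, top A: go to p, push ε → (p, babb, X#)
  read b, top X: go to r, push XX → (r, abb, XX#)
  read a, top X: go to r, push YX → (r, bb, YXX#)
  read b, top Y: go to p, push Y → (p, b, YXX#)
  read b, top Y: go to q, push A → (q, ε, AXX#)
All input consumed in state q with stack AXX#.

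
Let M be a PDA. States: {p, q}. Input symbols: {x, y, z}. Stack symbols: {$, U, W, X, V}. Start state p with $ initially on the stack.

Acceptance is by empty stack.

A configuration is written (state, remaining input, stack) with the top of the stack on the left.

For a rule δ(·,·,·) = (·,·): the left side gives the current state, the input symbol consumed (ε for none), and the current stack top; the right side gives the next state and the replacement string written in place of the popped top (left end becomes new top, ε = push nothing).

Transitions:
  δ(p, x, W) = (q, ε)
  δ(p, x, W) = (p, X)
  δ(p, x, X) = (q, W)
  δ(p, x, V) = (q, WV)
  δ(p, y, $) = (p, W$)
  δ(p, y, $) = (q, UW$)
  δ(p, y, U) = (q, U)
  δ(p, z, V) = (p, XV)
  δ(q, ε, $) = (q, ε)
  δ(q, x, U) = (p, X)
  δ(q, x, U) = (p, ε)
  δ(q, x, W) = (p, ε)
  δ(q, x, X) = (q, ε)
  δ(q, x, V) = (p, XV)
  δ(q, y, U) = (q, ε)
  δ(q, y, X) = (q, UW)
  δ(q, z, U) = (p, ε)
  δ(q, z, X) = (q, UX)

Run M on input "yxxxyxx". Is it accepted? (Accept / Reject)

One accepting computation: (p, yxxxyxx, $) ⊢ (p, xxxyxx, W$) ⊢ (p, xxyxx, X$) ⊢ (q, xyxx, W$) ⊢ (p, yxx, $) ⊢ (q, xx, UW$) ⊢ (p, x, W$) ⊢ (q, ε, $) ⊢ (q, ε, ε)
All input consumed and the stack is empty.

Accept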